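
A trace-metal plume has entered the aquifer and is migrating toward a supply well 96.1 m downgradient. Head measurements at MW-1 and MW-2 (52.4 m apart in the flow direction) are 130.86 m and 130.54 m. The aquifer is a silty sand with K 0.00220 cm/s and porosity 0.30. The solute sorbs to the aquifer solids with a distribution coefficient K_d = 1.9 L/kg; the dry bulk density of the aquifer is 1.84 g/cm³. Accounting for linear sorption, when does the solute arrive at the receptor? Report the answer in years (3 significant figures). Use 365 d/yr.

86.1 years

Hydraulic gradient i = (130.86 − 130.54) / 52.4 = 0.32 / 52.4 = 0.006107
K = 0.00220 cm/s × 864 = 1.901 m/d
q = Ki = 1.901 × 0.006107 = 0.01161 m/d
Average linear velocity = 0.01161 / 0.30 = 0.03869 m/d
Retardation R = 1 + ρ_b·K_d/n = 1 + 1.84×1.9/0.30 = 12.65
Contaminant velocity v_c = v/R = 0.03869/12.65 = 0.003058 m/d
t = L/v_c = 96.1/0.003058 = 31430 d
   = 31430/365 = 86.1 yr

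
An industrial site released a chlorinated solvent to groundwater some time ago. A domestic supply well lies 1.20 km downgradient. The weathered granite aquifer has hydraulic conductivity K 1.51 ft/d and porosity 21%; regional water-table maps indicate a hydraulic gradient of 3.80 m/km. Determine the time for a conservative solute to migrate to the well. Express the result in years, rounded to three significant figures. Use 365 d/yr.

395 years

K = 1.51 ft/d × 0.3048 = 0.4602 m/d
Specific discharge q = 0.4602 × 0.0038 = 0.001749 m/d
Seepage velocity v = q / n = 0.001749 / 0.21 = 0.008328 m/d
L = 1.20 km = 1200 m
t = L / v = 1200 / 0.008328 = 144100 d
   = 144100 / 365 = 395 yr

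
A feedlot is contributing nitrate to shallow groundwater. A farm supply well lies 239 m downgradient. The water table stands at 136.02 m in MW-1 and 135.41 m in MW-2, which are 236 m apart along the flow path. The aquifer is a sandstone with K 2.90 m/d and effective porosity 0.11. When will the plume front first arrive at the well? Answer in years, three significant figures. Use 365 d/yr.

9.61 years

Hydraulic gradient i = (136.02 − 135.41) / 236 = 0.61 / 236 = 0.002585
q = Ki = 2.90 × 0.002585 = 0.007496 m/d
Seepage velocity v = q / n = 0.007496 / 0.11 = 0.06814 m/d
t = L / v = 239 / 0.06814 = 3507 d
   = 3507 / 365 = 9.61 yr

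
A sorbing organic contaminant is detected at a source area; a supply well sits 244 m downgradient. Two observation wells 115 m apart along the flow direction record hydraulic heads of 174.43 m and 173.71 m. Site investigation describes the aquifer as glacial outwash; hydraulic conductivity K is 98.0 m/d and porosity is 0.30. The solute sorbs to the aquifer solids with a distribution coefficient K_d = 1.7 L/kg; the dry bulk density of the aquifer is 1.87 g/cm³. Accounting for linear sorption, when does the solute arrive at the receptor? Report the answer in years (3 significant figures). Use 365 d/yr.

3.79 years

Hydraulic gradient i = (174.43 − 173.71) / 115 = 0.72 / 115 = 0.006261
q = Ki = 98.0 × 0.006261 = 0.6136 m/d
Average linear velocity = 0.6136 / 0.30 = 2.045 m/d
Retardation R = 1 + ρ_b·K_d/n = 1 + 1.87×1.7/0.30 = 11.60
Contaminant velocity v_c = v/R = 2.045/11.60 = 0.1764 m/d
t = L/v_c = 244/0.1764 = 1384 d
   = 1384/365 = 3.79 yr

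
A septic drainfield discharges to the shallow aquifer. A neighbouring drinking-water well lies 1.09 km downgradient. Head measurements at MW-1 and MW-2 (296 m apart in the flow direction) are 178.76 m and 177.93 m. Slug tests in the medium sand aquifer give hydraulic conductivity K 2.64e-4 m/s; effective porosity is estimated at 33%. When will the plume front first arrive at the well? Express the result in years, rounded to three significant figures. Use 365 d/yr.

15.4 years

Hydraulic gradient i = (178.76 − 177.93) / 296 = 0.83 / 296 = 0.002804
K = 2.64e-4 m/s × 86400 s/d = 22.81 m/d
Specific discharge q = 22.81 × 0.002804 = 0.06396 m/d
Average linear velocity = 0.06396 / 0.33 = 0.1938 m/d
L = 1.09 km = 1090 m
t = L / v = 1090 / 0.1938 = 5624 d
   = 5624 / 365 = 15.4 yr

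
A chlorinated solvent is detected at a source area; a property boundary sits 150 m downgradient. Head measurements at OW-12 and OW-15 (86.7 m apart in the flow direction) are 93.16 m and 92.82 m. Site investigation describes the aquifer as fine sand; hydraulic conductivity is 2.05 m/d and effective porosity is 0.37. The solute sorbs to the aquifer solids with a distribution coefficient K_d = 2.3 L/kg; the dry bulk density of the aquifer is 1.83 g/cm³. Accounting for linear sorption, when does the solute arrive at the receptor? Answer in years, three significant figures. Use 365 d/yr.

234 years

Hydraulic gradient i = (93.16 − 92.82) / 86.7 = 0.34 / 86.7 = 0.003922
Specific discharge q = 2.05 × 0.003922 = 0.008039 m/d
v = Ki/n = 2.05·0.003922/0.37 = 0.02173 m/d
Retardation R = 1 + ρ_b·K_d/n = 1 + 1.83×2.3/0.37 = 12.38
Contaminant velocity v_c = v/R = 0.02173/12.38 = 0.001756 m/d
t = L/v_c = 150/0.001756 = 85440 d
   = 85440/365 = 234 yr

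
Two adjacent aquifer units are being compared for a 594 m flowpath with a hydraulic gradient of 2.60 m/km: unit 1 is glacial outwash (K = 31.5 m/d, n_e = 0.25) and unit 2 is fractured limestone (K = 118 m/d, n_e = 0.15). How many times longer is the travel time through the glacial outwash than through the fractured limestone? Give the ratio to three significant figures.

Unit 1 (glacial outwash): v = 31.5×0.0026/0.25 = 0.3276 m/d, t = 594/0.3276 = 1813 d
Unit 2 (fractured limestone): v = 118×0.0026/0.15 = 2.045 m/d, t = 594/2.045 = 290.4 d
t(glacial outwash) / t(fractured limestone) = 1813/290.4 = 6.24

6.24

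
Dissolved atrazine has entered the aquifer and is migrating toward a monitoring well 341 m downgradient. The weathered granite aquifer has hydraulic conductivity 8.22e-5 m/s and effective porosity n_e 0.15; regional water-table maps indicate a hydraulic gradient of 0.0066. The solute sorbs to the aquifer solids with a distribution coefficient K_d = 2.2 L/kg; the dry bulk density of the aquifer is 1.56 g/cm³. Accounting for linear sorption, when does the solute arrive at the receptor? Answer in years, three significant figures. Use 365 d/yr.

71.4 years

K = 8.22e-5 m/s × 86400 s/d = 7.102 m/d
Darcy flux q = K·i = 7.102 × 0.0066 = 0.04687 m/d
Seepage velocity v = q / n = 0.04687 / 0.15 = 0.3125 m/d
Retardation R = 1 + ρ_b·K_d/n = 1 + 1.56×2.2/0.15 = 23.88
Contaminant velocity v_c = v/R = 0.3125/23.88 = 0.01309 m/d
t = L/v_c = 341/0.01309 = 26060 d
   = 26060/365 = 71.4 yr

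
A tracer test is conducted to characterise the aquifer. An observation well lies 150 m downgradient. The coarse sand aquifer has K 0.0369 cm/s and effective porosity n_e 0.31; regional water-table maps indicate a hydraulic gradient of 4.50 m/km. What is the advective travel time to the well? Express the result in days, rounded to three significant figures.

324 days

K = 0.0369 cm/s × 864 = 31.88 m/d
q = Ki = 31.88 × 0.0045 = 0.1435 m/d
v_s = q/n_e = 0.1435/0.31 = 0.4628 m/d
t = L / v = 150 / 0.4628 = 324.1 d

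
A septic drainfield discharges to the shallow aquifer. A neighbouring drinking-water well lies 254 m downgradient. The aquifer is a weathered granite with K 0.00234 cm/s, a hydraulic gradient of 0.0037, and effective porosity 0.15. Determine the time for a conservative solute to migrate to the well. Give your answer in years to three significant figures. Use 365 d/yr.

14.0 years

K = 0.00234 cm/s × 864 = 2.022 m/d
Specific discharge q = 2.022 × 0.0037 = 0.007481 m/d
v_s = q/n_e = 0.007481/0.15 = 0.04987 m/d
t = L / v = 254 / 0.04987 = 5093 d
   = 5093 / 365 = 14.0 yr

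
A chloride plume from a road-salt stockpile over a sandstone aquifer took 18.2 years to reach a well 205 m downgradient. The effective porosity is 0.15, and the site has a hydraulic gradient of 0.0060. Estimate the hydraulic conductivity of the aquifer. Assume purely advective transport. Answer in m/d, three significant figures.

0.771 m/d

t = 18.2 years = 6643 d
v = L / t = 205 / 6643 = 0.03086 m/d
K = v · n / i = 0.03086 × 0.15 / 0.0060 = 0.771 m/d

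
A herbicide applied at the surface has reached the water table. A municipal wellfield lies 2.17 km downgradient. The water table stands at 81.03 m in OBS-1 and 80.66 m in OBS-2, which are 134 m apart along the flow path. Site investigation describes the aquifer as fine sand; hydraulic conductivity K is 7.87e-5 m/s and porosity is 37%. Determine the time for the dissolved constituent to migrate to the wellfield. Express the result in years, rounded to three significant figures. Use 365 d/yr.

Hydraulic gradient i = (81.03 − 80.66) / 134 = 0.37 / 134 = 0.002761
K = 7.87e-5 m/s × 86400 s/d = 6.800 m/d
Specific discharge q = 6.800 × 0.002761 = 0.01878 m/d
Seepage velocity v = q / n = 0.01878 / 0.37 = 0.05074 m/d
L = 2.17 km = 2170 m
t = L / v = 2170 / 0.05074 = 42760 d
   = 42760 / 365 = 117 yr

117 years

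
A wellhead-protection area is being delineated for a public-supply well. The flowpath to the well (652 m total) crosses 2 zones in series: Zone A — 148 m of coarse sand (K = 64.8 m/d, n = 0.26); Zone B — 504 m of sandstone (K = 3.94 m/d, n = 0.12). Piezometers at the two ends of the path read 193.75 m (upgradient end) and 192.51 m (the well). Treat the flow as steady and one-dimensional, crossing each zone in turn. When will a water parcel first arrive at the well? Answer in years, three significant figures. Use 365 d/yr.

Total head drop ΔH = 193.75 − 192.51 = 1.24 m
Continuity: the same q passes through each zone, so ΔH = q·Σ(L_j/K_j) — the zones act as resistances in series.
Σ(L/K) = 148/64.8 + 504/3.94 = 2.284 + 127.9 = 130.2 d
q = ΔH / Σ(L/K) = 1.24 / 130.2 = 0.009524 m/d (same in every zone)
Zone A: v = q/n = 0.009524/0.26 = 0.03663 m/d → t_A = 148/0.03663 = 4040 d
Zone B: v = q/n = 0.009524/0.12 = 0.07936 m/d → t_B = 504/0.07936 = 6351 d
Total t = 4040 + 6351 = 10390 d
   = 10390 / 365 = 28.5 yr

28.5 years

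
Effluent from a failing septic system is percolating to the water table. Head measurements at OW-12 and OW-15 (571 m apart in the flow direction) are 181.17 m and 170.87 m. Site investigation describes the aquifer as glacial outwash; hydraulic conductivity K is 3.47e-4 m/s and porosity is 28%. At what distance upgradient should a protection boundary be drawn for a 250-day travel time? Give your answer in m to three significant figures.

Hydraulic gradient i = (181.17 − 170.87) / 571 = 10.30 / 571 = 0.01804
K = 3.47e-4 m/s × 86400 s/d = 29.98 m/d
q = Ki = 29.98 × 0.01804 = 0.5408 m/d
Average linear velocity = 0.5408 / 0.28 = 1.931 m/d
L = v × T = 1.931 × 250 = 482.9 m

483 m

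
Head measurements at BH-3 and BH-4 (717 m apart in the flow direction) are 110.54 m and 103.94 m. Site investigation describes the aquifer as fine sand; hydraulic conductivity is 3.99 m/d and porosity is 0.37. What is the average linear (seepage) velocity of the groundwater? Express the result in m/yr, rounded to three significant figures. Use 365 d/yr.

36.2 m/yr

Hydraulic gradient i = (110.54 − 103.94) / 717 = 6.60 / 717 = 0.009205
q = Ki = 3.99 × 0.009205 = 0.03673 m/d
Seepage velocity v = q / n = 0.03673 / 0.37 = 0.09926 m/d
   = 0.09926 × 365 = 36.2 m/yr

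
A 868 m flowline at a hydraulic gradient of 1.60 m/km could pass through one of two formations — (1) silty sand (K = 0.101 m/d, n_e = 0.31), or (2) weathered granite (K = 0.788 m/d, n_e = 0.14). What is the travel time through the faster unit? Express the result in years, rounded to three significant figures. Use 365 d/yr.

264 years

Unit 1 (silty sand): v = 0.101×0.0016/0.31 = 5.213e-4 m/d, t = 868/5.213e-4 = 1.665e6 d
Unit 2 (weathered granite): v = 0.788×0.0016/0.14 = 0.009006 m/d, t = 868/0.009006 = 96380 d
Faster: 96380 d / 365 = 264 yr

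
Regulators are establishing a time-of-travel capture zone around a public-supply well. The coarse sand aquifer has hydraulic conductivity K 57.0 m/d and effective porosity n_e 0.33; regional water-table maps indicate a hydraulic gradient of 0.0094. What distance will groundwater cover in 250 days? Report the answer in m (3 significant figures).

Specific discharge q = 57.0 × 0.0094 = 0.5358 m/d
v = Ki/n = 57.0·0.0094/0.33 = 1.624 m/d
L = v × T = 1.624 × 250 = 405.9 m

406 m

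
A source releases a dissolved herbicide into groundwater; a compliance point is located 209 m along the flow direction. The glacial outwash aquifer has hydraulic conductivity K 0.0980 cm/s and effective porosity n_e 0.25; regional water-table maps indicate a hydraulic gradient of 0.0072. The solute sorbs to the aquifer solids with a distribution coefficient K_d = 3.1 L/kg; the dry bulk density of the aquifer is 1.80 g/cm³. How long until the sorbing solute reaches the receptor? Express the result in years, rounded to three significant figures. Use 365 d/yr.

K = 0.0980 cm/s × 864 = 84.67 m/d
Specific discharge q = 84.67 × 0.0072 = 0.6096 m/d
Average linear velocity = 0.6096 / 0.25 = 2.439 m/d
Retardation R = 1 + ρ_b·K_d/n = 1 + 1.80×3.1/0.25 = 23.32
Contaminant velocity v_c = v/R = 2.439/23.32 = 0.1046 m/d
t = L/v_c = 209/0.1046 = 1999 d
   = 1999/365 = 5.48 yr

5.48 years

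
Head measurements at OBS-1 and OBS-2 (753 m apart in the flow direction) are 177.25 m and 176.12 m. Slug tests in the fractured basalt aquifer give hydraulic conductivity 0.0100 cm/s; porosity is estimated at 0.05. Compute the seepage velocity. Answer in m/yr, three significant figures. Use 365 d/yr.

Hydraulic gradient i = (177.25 − 176.12) / 753 = 1.13 / 753 = 0.001501
K = 0.0100 cm/s × 864 = 8.640 m/d
Darcy flux q = K·i = 8.640 × 0.001501 = 0.01297 m/d
v_s = q/n_e = 0.01297/0.05 = 0.2593 m/d
   = 0.2593 × 365 = 94.6 m/yr

94.6 m/yr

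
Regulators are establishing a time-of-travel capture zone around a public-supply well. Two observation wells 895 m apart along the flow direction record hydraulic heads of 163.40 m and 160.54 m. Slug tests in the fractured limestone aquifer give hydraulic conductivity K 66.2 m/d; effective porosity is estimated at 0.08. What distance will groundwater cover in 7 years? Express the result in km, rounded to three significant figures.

Hydraulic gradient i = (163.40 − 160.54) / 895 = 2.86 / 895 = 0.003196
Darcy flux q = K·i = 66.2 × 0.003196 = 0.2115 m/d
Average linear velocity = 0.2115 / 0.08 = 2.644 m/d
T = 7 yr × 365 = 2555 d
L = v × T = 2.644 × 2555 = 6756 m
   = 6.76 km

6.76 km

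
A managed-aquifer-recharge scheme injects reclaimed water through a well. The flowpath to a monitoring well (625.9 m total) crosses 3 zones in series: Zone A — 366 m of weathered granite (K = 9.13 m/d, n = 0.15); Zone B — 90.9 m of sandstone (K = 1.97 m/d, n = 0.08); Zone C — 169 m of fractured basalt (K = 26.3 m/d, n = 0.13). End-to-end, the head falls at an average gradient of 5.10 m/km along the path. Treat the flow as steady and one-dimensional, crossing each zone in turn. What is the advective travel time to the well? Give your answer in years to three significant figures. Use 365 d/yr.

Continuity: the same q passes through each zone, so ΔH = q·Σ(L_j/K_j) — the zones act as resistances in series.
Σ(L/K) = 366/9.13 + 90.9/1.97 + 169/26.3 = 40.09 + 46.14 + 6.426 = 92.66 d
K_eq = L_total / Σ(L/K) = 625.9 / 92.66 = 6.755 m/d
q = K_eq · i = 6.755 × 0.0051 = 0.03445 m/d (same in every zone)
Zone A: v = q/n = 0.03445/0.15 = 0.2297 m/d → t_A = 366/0.2297 = 1594 d
Zone B: v = q/n = 0.03445/0.08 = 0.4306 m/d → t_B = 90.9/0.4306 = 211.1 d
Zone C: v = q/n = 0.03445/0.13 = 0.2650 m/d → t_C = 169/0.2650 = 637.7 d
Total t = 1594 + 211.1 + 637.7 = 2442 d
   = 2442 / 365 = 6.69 yr

6.69 years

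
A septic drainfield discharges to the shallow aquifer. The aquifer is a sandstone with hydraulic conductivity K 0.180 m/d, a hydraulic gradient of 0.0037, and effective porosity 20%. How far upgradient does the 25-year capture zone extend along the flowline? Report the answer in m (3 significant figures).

30.4 m

Specific discharge q = 0.180 × 0.0037 = 6.660e-4 m/d
Seepage velocity v = q / n = 6.660e-4 / 0.20 = 0.003330 m/d
T = 25 yr × 365 = 9125 d
L = v × T = 0.003330 × 9125 = 30.39 m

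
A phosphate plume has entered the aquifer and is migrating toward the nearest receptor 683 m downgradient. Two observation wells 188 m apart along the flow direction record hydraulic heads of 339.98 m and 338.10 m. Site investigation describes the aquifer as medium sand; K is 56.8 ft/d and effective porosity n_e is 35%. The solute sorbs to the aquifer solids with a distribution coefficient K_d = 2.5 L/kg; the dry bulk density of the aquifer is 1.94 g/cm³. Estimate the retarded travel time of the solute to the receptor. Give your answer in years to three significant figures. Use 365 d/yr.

56.2 years

Hydraulic gradient i = (339.98 − 338.10) / 188 = 1.88 / 188 = 0.01000
K = 56.8 ft/d × 0.3048 = 17.31 m/d
q = Ki = 17.31 × 0.01000 = 0.1731 m/d
v_s = q/n_e = 0.1731/0.35 = 0.4946 m/d
Retardation R = 1 + ρ_b·K_d/n = 1 + 1.94×2.5/0.35 = 14.86
Contaminant velocity v_c = v/R = 0.4946/14.86 = 0.03329 m/d
t = L/v_c = 683/0.03329 = 20510 d
   = 20510/365 = 56.2 yr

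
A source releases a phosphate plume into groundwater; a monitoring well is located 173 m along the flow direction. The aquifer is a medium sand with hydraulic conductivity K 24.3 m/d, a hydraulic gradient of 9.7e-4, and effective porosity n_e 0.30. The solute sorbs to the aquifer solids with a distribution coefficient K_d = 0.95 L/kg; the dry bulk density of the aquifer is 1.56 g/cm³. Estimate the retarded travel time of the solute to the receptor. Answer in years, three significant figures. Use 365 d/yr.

Specific discharge q = 24.3 × 9.7e-4 = 0.02357 m/d
v = Ki/n = 24.3·9.7e-4/0.30 = 0.07857 m/d
Retardation R = 1 + ρ_b·K_d/n = 1 + 1.56×0.95/0.30 = 5.940
Contaminant velocity v_c = v/R = 0.07857/5.940 = 0.01323 m/d
t = L/v_c = 173/0.01323 = 13080 d
   = 13080/365 = 35.8 yr

35.8 years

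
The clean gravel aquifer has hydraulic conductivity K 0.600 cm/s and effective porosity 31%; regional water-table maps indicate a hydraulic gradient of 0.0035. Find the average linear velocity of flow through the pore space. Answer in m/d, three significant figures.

K = 0.600 cm/s × 864 = 518.4 m/d
q = Ki = 518.4 × 0.0035 = 1.814 m/d
v = Ki/n = 518.4·0.0035/0.31 = 5.853 m/d

5.85 m/d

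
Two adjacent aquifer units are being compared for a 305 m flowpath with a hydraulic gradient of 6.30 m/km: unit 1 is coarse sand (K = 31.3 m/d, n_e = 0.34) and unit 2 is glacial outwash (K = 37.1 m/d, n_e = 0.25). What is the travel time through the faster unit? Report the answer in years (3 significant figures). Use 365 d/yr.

Unit 1 (coarse sand): v = 31.3×0.0063/0.34 = 0.5800 m/d, t = 305/0.5800 = 525.9 d
Unit 2 (glacial outwash): v = 37.1×0.0063/0.25 = 0.9349 m/d, t = 305/0.9349 = 326.2 d
Faster: 326.2 d / 365 = 0.894 yr

0.894 years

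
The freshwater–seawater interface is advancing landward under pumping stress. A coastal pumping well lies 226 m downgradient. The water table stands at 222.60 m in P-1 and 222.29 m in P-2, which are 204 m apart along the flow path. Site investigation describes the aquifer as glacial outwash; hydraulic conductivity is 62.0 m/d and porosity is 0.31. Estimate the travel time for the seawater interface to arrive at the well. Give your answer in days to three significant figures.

744 days

Hydraulic gradient i = (222.60 − 222.29) / 204 = 0.31 / 204 = 0.001520
Specific discharge q = 62.0 × 0.001520 = 0.09422 m/d
Average linear velocity = 0.09422 / 0.31 = 0.3039 m/d
t = L / v = 226 / 0.3039 = 743.6 d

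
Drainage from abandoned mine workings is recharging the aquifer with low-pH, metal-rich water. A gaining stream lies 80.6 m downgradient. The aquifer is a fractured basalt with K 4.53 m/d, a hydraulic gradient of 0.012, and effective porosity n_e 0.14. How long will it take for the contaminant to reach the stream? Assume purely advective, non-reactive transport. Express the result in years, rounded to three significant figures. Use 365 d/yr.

0.569 years

Specific discharge q = 4.53 × 0.012 = 0.05436 m/d
v_s = q/n_e = 0.05436/0.14 = 0.3883 m/d
t = L / v = 80.6 / 0.3883 = 207.6 d
   = 207.6 / 365 = 0.569 yr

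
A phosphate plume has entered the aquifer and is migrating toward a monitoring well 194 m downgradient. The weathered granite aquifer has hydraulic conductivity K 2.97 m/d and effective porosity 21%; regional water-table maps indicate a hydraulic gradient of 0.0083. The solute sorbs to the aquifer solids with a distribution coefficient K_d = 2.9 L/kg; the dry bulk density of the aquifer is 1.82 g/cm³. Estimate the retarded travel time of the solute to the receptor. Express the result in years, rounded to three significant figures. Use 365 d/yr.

118 years

Darcy flux q = K·i = 2.97 × 0.0083 = 0.02465 m/d
v = Ki/n = 2.97·0.0083/0.21 = 0.1174 m/d
Retardation R = 1 + ρ_b·K_d/n = 1 + 1.82×2.9/0.21 = 26.13
Contaminant velocity v_c = v/R = 0.1174/26.13 = 0.004492 m/d
t = L/v_c = 194/0.004492 = 43190 d
   = 43190/365 = 118 yr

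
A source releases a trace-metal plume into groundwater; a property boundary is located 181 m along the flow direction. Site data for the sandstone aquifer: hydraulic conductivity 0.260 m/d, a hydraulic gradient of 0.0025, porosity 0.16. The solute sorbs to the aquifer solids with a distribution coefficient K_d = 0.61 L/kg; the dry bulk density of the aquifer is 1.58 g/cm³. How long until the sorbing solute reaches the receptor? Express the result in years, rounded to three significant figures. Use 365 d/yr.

Darcy flux q = K·i = 0.260 × 0.0025 = 6.500e-4 m/d
Average linear velocity = 6.500e-4 / 0.16 = 0.004063 m/d
Retardation R = 1 + ρ_b·K_d/n = 1 + 1.58×0.61/0.16 = 7.024
Contaminant velocity v_c = v/R = 0.004063/7.024 = 5.784e-4 m/d
t = L/v_c = 181/5.784e-4 = 312900 d
   = 312900/365 = 857 yr

857 years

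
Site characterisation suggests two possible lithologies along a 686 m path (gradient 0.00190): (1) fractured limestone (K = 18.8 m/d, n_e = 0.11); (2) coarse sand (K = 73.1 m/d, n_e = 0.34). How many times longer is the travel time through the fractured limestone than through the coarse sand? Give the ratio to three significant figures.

1.26

Unit 1 (fractured limestone): v = 18.8×0.0019/0.11 = 0.3247 m/d, t = 686/0.3247 = 2113 d
Unit 2 (coarse sand): v = 73.1×0.0019/0.34 = 0.4085 m/d, t = 686/0.4085 = 1679 d
t(fractured limestone) / t(coarse sand) = 2113/1679 = 1.26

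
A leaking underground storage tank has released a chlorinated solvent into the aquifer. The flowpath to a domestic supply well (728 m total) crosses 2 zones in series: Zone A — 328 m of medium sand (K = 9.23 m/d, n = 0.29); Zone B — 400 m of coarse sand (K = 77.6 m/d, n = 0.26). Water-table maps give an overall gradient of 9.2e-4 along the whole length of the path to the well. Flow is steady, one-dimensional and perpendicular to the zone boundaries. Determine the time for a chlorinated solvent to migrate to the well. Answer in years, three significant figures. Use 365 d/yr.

Continuity: the same q passes through each zone, so ΔH = q·Σ(L_j/K_j) — the zones act as resistances in series.
Σ(L/K) = 328/9.23 + 400/77.6 = 35.54 + 5.155 = 40.69 d
K_eq = L_total / Σ(L/K) = 728 / 40.69 = 17.89 m/d
q = K_eq · i = 17.89 × 9.2e-4 = 0.01646 m/d (same in every zone)
Zone A: v = q/n = 0.01646/0.29 = 0.05676 m/d → t_A = 328/0.05676 = 5779 d
Zone B: v = q/n = 0.01646/0.26 = 0.06331 m/d → t_B = 400/0.06331 = 6318 d
Total t = 5779 + 6318 = 12100 d
   = 12100 / 365 = 33.1 yr

33.1 years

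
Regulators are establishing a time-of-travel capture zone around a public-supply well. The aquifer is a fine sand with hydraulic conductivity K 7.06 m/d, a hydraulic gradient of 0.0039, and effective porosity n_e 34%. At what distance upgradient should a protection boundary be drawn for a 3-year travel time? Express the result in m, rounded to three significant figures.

88.7 m

q = Ki = 7.06 × 0.0039 = 0.02753 m/d
Seepage velocity v = q / n = 0.02753 / 0.34 = 0.08098 m/d
T = 3 yr × 365 = 1095 d
L = v × T = 0.08098 × 1095 = 88.68 m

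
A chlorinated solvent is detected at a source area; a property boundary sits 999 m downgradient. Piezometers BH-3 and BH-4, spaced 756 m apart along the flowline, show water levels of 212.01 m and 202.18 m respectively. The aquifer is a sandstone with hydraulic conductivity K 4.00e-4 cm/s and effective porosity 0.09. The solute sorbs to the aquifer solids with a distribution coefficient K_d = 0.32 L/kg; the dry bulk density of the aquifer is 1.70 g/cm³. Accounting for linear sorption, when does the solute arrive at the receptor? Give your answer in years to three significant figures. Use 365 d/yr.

386 years

Hydraulic gradient i = (212.01 − 202.18) / 756 = 9.83 / 756 = 0.01300
K = 4.00e-4 cm/s × 864 = 0.3456 m/d
Darcy flux q = K·i = 0.3456 × 0.01300 = 0.004494 m/d
v = Ki/n = 0.3456·0.01300/0.09 = 0.04993 m/d
Retardation R = 1 + ρ_b·K_d/n = 1 + 1.70×0.32/0.09 = 7.044
Contaminant velocity v_c = v/R = 0.04993/7.044 = 0.007088 m/d
t = L/v_c = 999/0.007088 = 140900 d
   = 140900/365 = 386 yr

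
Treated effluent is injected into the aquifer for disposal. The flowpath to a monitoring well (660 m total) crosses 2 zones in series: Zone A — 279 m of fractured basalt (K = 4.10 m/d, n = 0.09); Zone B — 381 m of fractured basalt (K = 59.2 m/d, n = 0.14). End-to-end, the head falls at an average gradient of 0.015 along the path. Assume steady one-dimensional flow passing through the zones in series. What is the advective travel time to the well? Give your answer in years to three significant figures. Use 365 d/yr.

1.62 years

For zones in series the flux q is common to all zones; the equivalent conductivity is the harmonic (thickness-weighted) mean, K_eq = L_total / Σ(L_j/K_j).
Σ(L/K) = 279/4.10 + 381/59.2 = 68.05 + 6.436 = 74.48 d
K_eq = L_total / Σ(L/K) = 660 / 74.48 = 8.861 m/d
q = K_eq · i = 8.861 × 0.015 = 0.1329 m/d (same in every zone)
Zone A: v = q/n = 0.1329/0.09 = 1.477 m/d → t_A = 279/1.477 = 188.9 d
Zone B: v = q/n = 0.1329/0.14 = 0.9494 m/d → t_B = 381/0.9494 = 401.3 d
Total t = 188.9 + 401.3 = 590.2 d
   = 590.2 / 365 = 1.62 yr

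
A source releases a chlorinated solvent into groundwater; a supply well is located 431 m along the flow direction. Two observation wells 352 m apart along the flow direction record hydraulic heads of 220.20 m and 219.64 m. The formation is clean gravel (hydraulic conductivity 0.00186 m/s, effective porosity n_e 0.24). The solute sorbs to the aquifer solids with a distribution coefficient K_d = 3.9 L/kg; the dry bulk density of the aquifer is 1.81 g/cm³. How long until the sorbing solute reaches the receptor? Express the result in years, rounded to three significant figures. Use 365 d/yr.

Hydraulic gradient i = (220.20 − 219.64) / 352 = 0.56 / 352 = 0.001591
K = 0.00186 m/s × 86400 s/d = 160.7 m/d
Darcy flux q = K·i = 160.7 × 0.001591 = 0.2557 m/d
Average linear velocity = 0.2557 / 0.24 = 1.065 m/d
Retardation R = 1 + ρ_b·K_d/n = 1 + 1.81×3.9/0.24 = 30.41
Contaminant velocity v_c = v/R = 1.065/30.41 = 0.03503 m/d
t = L/v_c = 431/0.03503 = 12300 d
   = 12300/365 = 33.7 yr

33.7 years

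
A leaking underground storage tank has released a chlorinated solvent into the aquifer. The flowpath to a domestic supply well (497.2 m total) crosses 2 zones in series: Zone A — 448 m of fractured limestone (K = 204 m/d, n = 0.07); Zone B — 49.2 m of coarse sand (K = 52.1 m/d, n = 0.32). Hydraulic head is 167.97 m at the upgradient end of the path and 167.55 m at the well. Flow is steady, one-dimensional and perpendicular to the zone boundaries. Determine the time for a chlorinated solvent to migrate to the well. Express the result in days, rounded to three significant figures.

352 days

Total head drop ΔH = 167.97 − 167.55 = 0.42 m
Steady 1-D flow in series ⇒ the Darcy flux q is identical in every zone and the zone head losses add (resistances L/K in series).
Σ(L/K) = 448/204 + 49.2/52.1 = 2.196 + 0.9443 = 3.140 d
q = ΔH / Σ(L/K) = 0.42 / 3.140 = 0.1337 m/d (same in every zone)
Zone A: v = q/n = 0.1337/0.07 = 1.911 m/d → t_A = 448/1.911 = 234.5 d
Zone B: v = q/n = 0.1337/0.32 = 0.4179 m/d → t_B = 49.2/0.4179 = 117.7 d
Total t = 234.5 + 117.7 = 352.2 d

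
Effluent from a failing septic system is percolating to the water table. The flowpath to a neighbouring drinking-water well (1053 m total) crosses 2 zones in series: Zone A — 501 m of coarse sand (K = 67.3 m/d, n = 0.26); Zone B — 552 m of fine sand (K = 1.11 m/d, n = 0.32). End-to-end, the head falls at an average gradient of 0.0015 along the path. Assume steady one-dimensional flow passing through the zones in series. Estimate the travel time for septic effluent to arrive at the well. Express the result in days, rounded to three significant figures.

98100 days

Steady 1-D flow in series ⇒ the Darcy flux q is identical in every zone and the zone head losses add (resistances L/K in series).
Σ(L/K) = 501/67.3 + 552/1.11 = 7.444 + 497.3 = 504.7 d
K_eq = L_total / Σ(L/K) = 1053 / 504.7 = 2.086 m/d
q = K_eq · i = 2.086 × 0.0015 = 0.003129 m/d (same in every zone)
Zone A: v = q/n = 0.003129/0.26 = 0.01204 m/d → t_A = 501/0.01204 = 41630 d
Zone B: v = q/n = 0.003129/0.32 = 0.009779 m/d → t_B = 552/0.009779 = 56450 d
Total t = 41630 + 56450 = 98070 d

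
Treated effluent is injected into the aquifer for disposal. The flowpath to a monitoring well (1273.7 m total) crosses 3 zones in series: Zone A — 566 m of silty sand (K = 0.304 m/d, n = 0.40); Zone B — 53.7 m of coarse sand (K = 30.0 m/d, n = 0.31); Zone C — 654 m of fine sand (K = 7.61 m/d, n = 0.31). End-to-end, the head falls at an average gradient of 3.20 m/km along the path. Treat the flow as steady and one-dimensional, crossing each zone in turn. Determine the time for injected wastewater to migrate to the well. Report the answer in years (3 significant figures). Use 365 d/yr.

For zones in series the flux q is common to all zones; the equivalent conductivity is the harmonic (thickness-weighted) mean, K_eq = L_total / Σ(L_j/K_j).
Σ(L/K) = 566/0.304 + 53.7/30.0 + 654/7.61 = 1862 + 1.790 + 85.94 = 1950 d
K_eq = L_total / Σ(L/K) = 1273.7 / 1950 = 0.6533 m/d
q = K_eq · i = 0.6533 × 0.0032 = 0.002091 m/d (same in every zone)
Zone A: v = q/n = 0.002091/0.40 = 0.005227 m/d → t_A = 566/0.005227 = 108300 d
Zone B: v = q/n = 0.002091/0.31 = 0.006744 m/d → t_B = 53.7/0.006744 = 7963 d
Zone C: v = q/n = 0.002091/0.31 = 0.006744 m/d → t_C = 654/0.006744 = 96980 d
Total t = 108300 + 7963 + 96980 = 213200 d
   = 213200 / 365 = 584 yr

584 years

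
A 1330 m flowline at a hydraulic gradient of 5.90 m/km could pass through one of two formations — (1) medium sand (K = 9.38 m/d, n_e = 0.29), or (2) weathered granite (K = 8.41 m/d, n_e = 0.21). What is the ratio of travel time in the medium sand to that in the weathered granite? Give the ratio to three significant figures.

Unit 1 (medium sand): v = 9.38×0.0059/0.29 = 0.1908 m/d, t = 1330/0.1908 = 6969 d
Unit 2 (weathered granite): v = 8.41×0.0059/0.21 = 0.2363 m/d, t = 1330/0.2363 = 5629 d
t(medium sand) / t(weathered granite) = 6969/5629 = 1.24

1.24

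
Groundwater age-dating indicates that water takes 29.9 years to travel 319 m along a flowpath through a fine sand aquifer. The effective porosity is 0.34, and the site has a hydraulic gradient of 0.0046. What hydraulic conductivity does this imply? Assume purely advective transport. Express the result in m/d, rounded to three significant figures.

t = 29.9 years = 10910 d
v = L / t = 319 / 10910 = 0.02923 m/d
K = v · n / i = 0.02923 × 0.34 / 0.0046 = 2.16 m/d

2.16 m/d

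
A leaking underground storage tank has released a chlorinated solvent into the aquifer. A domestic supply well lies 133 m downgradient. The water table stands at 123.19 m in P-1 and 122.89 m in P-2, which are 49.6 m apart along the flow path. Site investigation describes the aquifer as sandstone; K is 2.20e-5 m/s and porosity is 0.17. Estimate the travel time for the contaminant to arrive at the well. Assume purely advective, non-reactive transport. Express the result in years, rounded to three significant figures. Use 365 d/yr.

Hydraulic gradient i = (123.19 − 122.89) / 49.6 = 0.30 / 49.6 = 0.006048
K = 2.20e-5 m/s × 86400 s/d = 1.901 m/d
Darcy flux q = K·i = 1.901 × 0.006048 = 0.01150 m/d
v = Ki/n = 1.901·0.006048/0.17 = 0.06763 m/d
t = L / v = 133 / 0.06763 = 1967 d
   = 1967 / 365 = 5.39 yr

5.39 years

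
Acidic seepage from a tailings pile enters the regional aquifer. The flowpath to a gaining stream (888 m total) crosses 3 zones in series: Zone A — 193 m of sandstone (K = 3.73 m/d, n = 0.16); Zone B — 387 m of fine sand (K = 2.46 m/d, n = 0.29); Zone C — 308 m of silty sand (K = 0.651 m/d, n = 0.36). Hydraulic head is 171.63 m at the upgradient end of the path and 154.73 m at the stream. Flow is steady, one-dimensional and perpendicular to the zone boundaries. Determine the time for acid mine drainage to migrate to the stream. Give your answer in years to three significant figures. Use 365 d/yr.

28.1 years

Total head drop ΔH = 171.63 − 154.73 = 16.90 m
Continuity: the same q passes through each zone, so ΔH = q·Σ(L_j/K_j) — the zones act as resistances in series.
Σ(L/K) = 193/3.73 + 387/2.46 + 308/0.651 = 51.74 + 157.3 + 473.1 = 682.2 d
q = ΔH / Σ(L/K) = 16.90 / 682.2 = 0.02477 m/d (same in every zone)
Zone A: v = q/n = 0.02477/0.16 = 0.1548 m/d → t_A = 193/0.1548 = 1246 d
Zone B: v = q/n = 0.02477/0.29 = 0.08543 m/d → t_B = 387/0.08543 = 4530 d
Zone C: v = q/n = 0.02477/0.36 = 0.06882 m/d → t_C = 308/0.06882 = 4476 d
Total t = 1246 + 4530 + 4476 = 10250 d
   = 10250 / 365 = 28.1 yr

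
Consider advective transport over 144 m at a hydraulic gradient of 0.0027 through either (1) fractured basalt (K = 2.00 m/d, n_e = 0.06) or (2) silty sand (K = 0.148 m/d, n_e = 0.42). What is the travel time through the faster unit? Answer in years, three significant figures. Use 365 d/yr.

4.38 years

Unit 1 (fractured basalt): v = 2.00×0.0027/0.06 = 0.09000 m/d, t = 144/0.09000 = 1600 d
Unit 2 (silty sand): v = 0.148×0.0027/0.42 = 9.514e-4 m/d, t = 144/9.514e-4 = 151400 d
Faster: 1600 d / 365 = 4.38 yr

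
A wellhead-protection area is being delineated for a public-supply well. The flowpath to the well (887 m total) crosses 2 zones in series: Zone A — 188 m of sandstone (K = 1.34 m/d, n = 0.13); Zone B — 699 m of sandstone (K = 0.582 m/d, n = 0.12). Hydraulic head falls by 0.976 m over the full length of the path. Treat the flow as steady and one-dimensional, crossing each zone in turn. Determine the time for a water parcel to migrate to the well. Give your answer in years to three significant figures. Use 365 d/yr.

Steady 1-D flow in series ⇒ the Darcy flux q is identical in every zone and the zone head losses add (resistances L/K in series).
Σ(L/K) = 188/1.34 + 699/0.582 = 140.3 + 1201 = 1341 d
q = ΔH / Σ(L/K) = 0.976 / 1341 = 7.276e-4 m/d (same in every zone)
Zone A: v = q/n = 7.276e-4/0.13 = 0.005597 m/d → t_A = 188/0.005597 = 33590 d
Zone B: v = q/n = 7.276e-4/0.12 = 0.006064 m/d → t_B = 699/0.006064 = 115300 d
Total t = 33590 + 115300 = 148900 d
   = 148900 / 365 = 408 yr

408 years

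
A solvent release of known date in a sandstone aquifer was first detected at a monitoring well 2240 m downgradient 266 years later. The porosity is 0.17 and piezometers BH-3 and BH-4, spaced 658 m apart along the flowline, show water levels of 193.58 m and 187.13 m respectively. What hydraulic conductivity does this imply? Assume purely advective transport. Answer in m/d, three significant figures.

0.400 m/d

Hydraulic gradient i = (193.58 − 187.13) / 658 = 6.45 / 658 = 0.009802
t = 266 years = 97090 d
v = L / t = 2240 / 97090 = 0.02307 m/d
K = v · n / i = 0.02307 × 0.17 / 0.009802 = 0.400 m/d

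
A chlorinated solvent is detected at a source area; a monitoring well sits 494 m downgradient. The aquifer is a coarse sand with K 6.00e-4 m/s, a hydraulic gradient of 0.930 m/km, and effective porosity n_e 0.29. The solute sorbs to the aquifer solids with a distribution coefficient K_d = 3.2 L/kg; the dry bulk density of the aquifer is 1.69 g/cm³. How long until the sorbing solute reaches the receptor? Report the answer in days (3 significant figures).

58400 days

K = 6.00e-4 m/s × 86400 s/d = 51.84 m/d
Darcy flux q = K·i = 51.84 × 9.3e-4 = 0.04821 m/d
Seepage velocity v = q / n = 0.04821 / 0.29 = 0.1662 m/d
Retardation R = 1 + ρ_b·K_d/n = 1 + 1.69×3.2/0.29 = 19.65
Contaminant velocity v_c = v/R = 0.1662/19.65 = 0.008461 m/d
t = L/v_c = 494/0.008461 = 58390 d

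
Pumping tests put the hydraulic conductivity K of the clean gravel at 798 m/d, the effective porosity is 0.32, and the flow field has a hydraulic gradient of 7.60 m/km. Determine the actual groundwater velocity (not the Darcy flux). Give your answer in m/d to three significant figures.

Darcy flux q = K·i = 798 × 0.0076 = 6.065 m/d
v = Ki/n = 798·0.0076/0.32 = 18.95 m/d

19.0 m/d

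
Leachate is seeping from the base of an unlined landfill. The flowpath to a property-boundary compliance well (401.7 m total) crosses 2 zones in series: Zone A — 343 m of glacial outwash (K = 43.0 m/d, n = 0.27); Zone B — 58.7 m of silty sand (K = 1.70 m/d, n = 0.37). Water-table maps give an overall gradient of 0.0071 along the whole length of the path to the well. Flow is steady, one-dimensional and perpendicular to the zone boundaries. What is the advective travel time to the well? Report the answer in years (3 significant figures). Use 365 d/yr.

4.67 years

For zones in series the flux q is common to all zones; the equivalent conductivity is the harmonic (thickness-weighted) mean, K_eq = L_total / Σ(L_j/K_j).
Σ(L/K) = 343/43.0 + 58.7/1.70 = 7.977 + 34.53 = 42.51 d
K_eq = L_total / Σ(L/K) = 401.7 / 42.51 = 9.450 m/d
q = K_eq · i = 9.450 × 0.0071 = 0.06710 m/d (same in every zone)
Zone A: v = q/n = 0.06710/0.27 = 0.2485 m/d → t_A = 343/0.2485 = 1380 d
Zone B: v = q/n = 0.06710/0.37 = 0.1813 m/d → t_B = 58.7/0.1813 = 323.7 d
Total t = 1380 + 323.7 = 1704 d
   = 1704 / 365 = 4.67 yr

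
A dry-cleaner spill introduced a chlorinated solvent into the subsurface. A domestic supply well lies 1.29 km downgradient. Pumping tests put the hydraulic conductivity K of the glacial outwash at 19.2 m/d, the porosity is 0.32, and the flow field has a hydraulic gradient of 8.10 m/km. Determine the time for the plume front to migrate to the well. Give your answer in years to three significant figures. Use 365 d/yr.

7.27 years

Specific discharge q = 19.2 × 0.0081 = 0.1555 m/d
v_s = q/n_e = 0.1555/0.32 = 0.4860 m/d
L = 1.29 km = 1290 m
t = L / v = 1290 / 0.4860 = 2654 d
   = 2654 / 365 = 7.27 yr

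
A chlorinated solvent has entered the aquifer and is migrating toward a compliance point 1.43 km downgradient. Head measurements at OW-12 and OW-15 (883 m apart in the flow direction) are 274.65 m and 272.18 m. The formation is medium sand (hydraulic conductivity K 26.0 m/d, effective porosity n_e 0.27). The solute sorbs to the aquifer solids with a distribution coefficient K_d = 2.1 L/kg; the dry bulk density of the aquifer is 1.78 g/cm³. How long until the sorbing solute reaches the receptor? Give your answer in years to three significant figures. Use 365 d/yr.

216 years

Hydraulic gradient i = (274.65 − 272.18) / 883 = 2.47 / 883 = 0.002797
Specific discharge q = 26.0 × 0.002797 = 0.07273 m/d
Average linear velocity = 0.07273 / 0.27 = 0.2694 m/d
Retardation R = 1 + ρ_b·K_d/n = 1 + 1.78×2.1/0.27 = 14.84
Contaminant velocity v_c = v/R = 0.2694/14.84 = 0.01815 m/d
L = 1.43 km = 1430 m
t = L/v_c = 1430/0.01815 = 78810 d
   = 78810/365 = 216 yr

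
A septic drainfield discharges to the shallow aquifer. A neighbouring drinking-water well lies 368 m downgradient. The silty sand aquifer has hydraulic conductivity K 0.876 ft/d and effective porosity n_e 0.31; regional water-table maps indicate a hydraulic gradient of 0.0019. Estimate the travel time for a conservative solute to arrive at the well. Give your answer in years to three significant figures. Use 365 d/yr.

K = 0.876 ft/d × 0.3048 = 0.2670 m/d
q = Ki = 0.2670 × 0.0019 = 5.073e-4 m/d
Average linear velocity = 5.073e-4 / 0.31 = 0.001636 m/d
t = L / v = 368 / 0.001636 = 224900 d
   = 224900 / 365 = 616 yr

616 years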